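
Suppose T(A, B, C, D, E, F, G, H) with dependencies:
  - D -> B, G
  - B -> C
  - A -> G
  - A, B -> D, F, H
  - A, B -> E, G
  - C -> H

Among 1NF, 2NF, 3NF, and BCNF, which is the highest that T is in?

Candidate keys: {A, B}, {A, D}. Prime attributes: {A, B, D}.
D -> B, G breaks BCNF: {D}⁺ = {B, C, D, G, H}, so {D} is not a superkey.
Because {G} is non-prime and the left side of D -> B, G is not a superkey, the relation is not in 3NF.
{A} is a proper subset of the key {A, B}, and {A}⁺ contains the non-prime attribute {G} — a partial dependency, so 2NF is violated.

1NF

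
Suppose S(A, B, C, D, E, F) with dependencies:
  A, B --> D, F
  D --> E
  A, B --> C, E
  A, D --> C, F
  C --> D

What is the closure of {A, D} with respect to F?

{A, C, D, E, F}

Start with {A, D}.
D --> E applies; add {E} → now {A, D, E}.
A, D --> C, F applies; add {C, F} → now {A, C, D, E, F}.
No further FD applies.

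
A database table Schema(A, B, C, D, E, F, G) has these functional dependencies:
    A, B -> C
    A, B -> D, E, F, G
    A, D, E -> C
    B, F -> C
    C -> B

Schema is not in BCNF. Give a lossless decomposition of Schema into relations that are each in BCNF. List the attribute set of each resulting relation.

{A, B, D, E, F, G}; {B, C}; {C, F}

Candidate keys of the original relation: {A, B}, {A, C}, {A, D, E}.
Within {A, B, C, D, E, F, G}: {B, F}⁺ ∩ {A, B, C, D, E, F, G} = {B, C, F}, not the whole set, so B, F -> C violates BCNF; decompose into {B, C, F} and {A, B, D, E, F, G}.
Within {B, C, F}: {C}⁺ ∩ {B, C, F} = {B, C}, not the whole set, so C -> B violates BCNF; decompose into {B, C} and {C, F}.
{B, C}: every determinant is a superkey — BCNF.
{C, F}: every determinant is a superkey — BCNF.
{A, B, D, E, F, G}: every determinant is a superkey — BCNF.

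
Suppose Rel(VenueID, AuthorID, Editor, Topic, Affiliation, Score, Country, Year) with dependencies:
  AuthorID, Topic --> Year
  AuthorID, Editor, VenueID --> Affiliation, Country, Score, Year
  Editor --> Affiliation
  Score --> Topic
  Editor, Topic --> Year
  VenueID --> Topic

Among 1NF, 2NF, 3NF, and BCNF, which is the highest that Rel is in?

Candidate key: {AuthorID, Editor, VenueID}. Prime attributes: {AuthorID, Editor, VenueID}.
AuthorID, Topic --> Year: {AuthorID, Topic}⁺ = {AuthorID, Topic, Year}, which is not all of the attributes, so the left side is not a superkey — BCNF is violated.
Because {Year} is non-prime and the left side of AuthorID, Topic --> Year is not a superkey, the relation is not in 3NF.
Since {Editor} ⊂ {AuthorID, Editor, VenueID} and {Editor}⁺ ⊇ {Affiliation} with {Affiliation} non-prime, there is a partial dependency; 2NF fails.

1NF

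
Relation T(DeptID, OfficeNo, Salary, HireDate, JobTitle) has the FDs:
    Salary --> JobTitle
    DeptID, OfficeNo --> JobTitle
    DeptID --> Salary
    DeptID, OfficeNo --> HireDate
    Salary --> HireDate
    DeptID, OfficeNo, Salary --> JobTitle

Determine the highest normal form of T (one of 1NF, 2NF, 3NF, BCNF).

Candidate key: {DeptID, OfficeNo}. Prime attributes: {DeptID, OfficeNo}.
Salary --> JobTitle breaks BCNF: {Salary}⁺ = {HireDate, JobTitle, Salary}, so {Salary} is not a superkey.
Salary --> JobTitle has non-prime {JobTitle} on the right and a non-superkey on the left, so 3NF fails.
Since {DeptID} ⊂ {DeptID, OfficeNo} and {DeptID}⁺ ⊇ {HireDate, JobTitle, Salary} with {HireDate, JobTitle, Salary} non-prime, there is a partial dependency; 2NF fails.

1NF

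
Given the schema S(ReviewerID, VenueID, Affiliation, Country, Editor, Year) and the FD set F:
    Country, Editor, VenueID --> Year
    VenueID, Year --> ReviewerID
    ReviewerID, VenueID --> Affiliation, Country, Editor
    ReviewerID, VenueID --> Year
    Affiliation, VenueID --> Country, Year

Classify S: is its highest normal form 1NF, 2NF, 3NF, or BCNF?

BCNF

Candidate keys: {Affiliation, VenueID}, {Country, Editor, VenueID}, {ReviewerID, VenueID}, {VenueID, Year}. Prime attributes: {Affiliation, Country, Editor, ReviewerID, VenueID, Year}.
The left-hand side of every FD is a superkey, so BCNF is satisfied.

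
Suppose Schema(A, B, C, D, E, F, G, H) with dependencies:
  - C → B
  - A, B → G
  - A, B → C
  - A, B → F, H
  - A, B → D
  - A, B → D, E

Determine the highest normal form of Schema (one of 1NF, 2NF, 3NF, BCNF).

Candidate keys: {A, B}, {A, C}. Prime attributes: {A, B, C}.
For C → B we have {C}⁺ = {B, C}; {C} is not a superkey, so BCNF fails.
Its right-hand attributes {B} are all prime, as are those of every other non-superkey FD — the relation is in 3NF.

3NF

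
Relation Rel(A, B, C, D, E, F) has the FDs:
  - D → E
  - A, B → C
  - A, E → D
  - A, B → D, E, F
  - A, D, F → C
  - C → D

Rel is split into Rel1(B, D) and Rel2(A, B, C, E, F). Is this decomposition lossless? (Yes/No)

The shared attributes are {B} and {B}⁺ = {B}.
Rel1 ⊄ {B} and Rel2 ⊄ {B}, so the split is lossy.

No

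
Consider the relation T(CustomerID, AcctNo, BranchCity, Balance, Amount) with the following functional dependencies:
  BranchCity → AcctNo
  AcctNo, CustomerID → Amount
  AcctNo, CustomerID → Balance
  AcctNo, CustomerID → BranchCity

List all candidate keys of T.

{AcctNo, CustomerID}, {BranchCity, CustomerID}

Attributes never on any right-hand side: {CustomerID} — every candidate key must contain it.
{AcctNo, CustomerID} is a candidate key since {AcctNo, CustomerID}⁺ = {AcctNo, Amount, Balance, BranchCity, CustomerID} covers every attribute.
{BranchCity, CustomerID} is a candidate key since {BranchCity, CustomerID}⁺ = {AcctNo, Amount, Balance, BranchCity, CustomerID} covers every attribute.
These are minimal and exhaustive — every other superkey contains one of them.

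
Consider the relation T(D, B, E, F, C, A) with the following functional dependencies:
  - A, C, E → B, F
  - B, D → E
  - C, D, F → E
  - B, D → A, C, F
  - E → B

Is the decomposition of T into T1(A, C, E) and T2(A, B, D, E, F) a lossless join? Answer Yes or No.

No

T1 ∩ T2 = {A, E}; its closure under F is {A, B, E}.
Neither T1 nor T2 is contained in that closure, so the decomposition is lossy.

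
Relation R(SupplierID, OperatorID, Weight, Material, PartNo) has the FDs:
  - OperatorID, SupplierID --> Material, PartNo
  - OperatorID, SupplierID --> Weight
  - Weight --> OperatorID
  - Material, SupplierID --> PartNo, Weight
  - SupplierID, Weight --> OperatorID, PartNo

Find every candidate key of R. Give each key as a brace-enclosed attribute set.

{Material, SupplierID}, {OperatorID, SupplierID}, {SupplierID, Weight}

No FD produces {SupplierID}, so it must be in every candidate key.
{Material, SupplierID}⁺ = {Material, OperatorID, PartNo, SupplierID, Weight} — all of the relation — so {Material, SupplierID} is a candidate key.
{OperatorID, SupplierID}⁺ = {Material, OperatorID, PartNo, SupplierID, Weight} — all of the relation — so {OperatorID, SupplierID} is a candidate key.
{SupplierID, Weight}⁺ = {Material, OperatorID, PartNo, SupplierID, Weight} — all of the relation — so {SupplierID, Weight} is a candidate key.
Any other superkey properly contains one of these, so there are no further candidate keys.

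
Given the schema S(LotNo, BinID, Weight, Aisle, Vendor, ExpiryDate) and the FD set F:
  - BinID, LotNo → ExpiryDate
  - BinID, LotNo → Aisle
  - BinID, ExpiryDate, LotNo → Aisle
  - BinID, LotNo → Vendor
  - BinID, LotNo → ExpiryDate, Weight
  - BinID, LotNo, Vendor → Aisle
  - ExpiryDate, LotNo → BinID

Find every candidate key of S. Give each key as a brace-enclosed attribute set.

{BinID, LotNo}, {ExpiryDate, LotNo}

{LotNo} never appears on the right of any FD, so every key must include it.
{BinID, LotNo}⁺ = {Aisle, BinID, ExpiryDate, LotNo, Vendor, Weight}, which is every attribute, so {BinID, LotNo} is a candidate key.
{ExpiryDate, LotNo}⁺ = {Aisle, BinID, ExpiryDate, LotNo, Vendor, Weight}, which is every attribute, so {ExpiryDate, LotNo} is a candidate key.
These are minimal and exhaustive — every other superkey contains one of them.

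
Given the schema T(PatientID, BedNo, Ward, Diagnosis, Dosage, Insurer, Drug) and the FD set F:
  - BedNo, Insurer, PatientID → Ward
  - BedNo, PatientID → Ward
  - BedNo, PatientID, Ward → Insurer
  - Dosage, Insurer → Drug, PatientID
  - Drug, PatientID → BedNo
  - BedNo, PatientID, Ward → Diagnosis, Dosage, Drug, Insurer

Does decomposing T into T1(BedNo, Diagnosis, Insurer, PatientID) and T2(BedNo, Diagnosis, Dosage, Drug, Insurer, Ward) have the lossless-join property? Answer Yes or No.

The shared attributes are {BedNo, Diagnosis, Insurer} and {BedNo, Diagnosis, Insurer}⁺ = {BedNo, Diagnosis, Insurer}.
The closure covers neither T1 nor T2 entirely; the join is not lossless.

No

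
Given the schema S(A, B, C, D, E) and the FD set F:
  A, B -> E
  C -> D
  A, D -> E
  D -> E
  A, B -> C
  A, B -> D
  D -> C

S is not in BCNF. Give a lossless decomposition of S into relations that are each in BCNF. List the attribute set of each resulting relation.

{A, B, C}; {C, D, E}

Candidate key of the original relation: {A, B}.
{A, B, C, D, E}: {C} determines {C, D, E} here but is not a superkey — split on C -> D, E, giving {C, D, E} and {A, B, C}.
{C, D, E} has no BCNF violation.
{A, B, C} has no BCNF violation.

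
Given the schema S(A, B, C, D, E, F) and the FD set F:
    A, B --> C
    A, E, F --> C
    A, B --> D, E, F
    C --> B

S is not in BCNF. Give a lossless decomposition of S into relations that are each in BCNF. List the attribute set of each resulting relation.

Candidate keys of the original relation: {A, B}, {A, C}, {A, E, F}.
Within {A, B, C, D, E, F}: {C}⁺ ∩ {A, B, C, D, E, F} = {B, C}, not the whole set, so C --> B violates BCNF; decompose into {B, C} and {A, C, D, E, F}.
{B, C} is in BCNF.
{A, C, D, E, F} is in BCNF.

{A, C, D, E, F}; {B, C}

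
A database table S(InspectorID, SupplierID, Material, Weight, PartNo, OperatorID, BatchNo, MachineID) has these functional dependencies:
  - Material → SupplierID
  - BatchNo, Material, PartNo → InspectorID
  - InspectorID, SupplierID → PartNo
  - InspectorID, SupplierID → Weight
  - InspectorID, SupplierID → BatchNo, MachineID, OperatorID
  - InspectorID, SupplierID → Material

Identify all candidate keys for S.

Closure of {InspectorID, Material} is {BatchNo, InspectorID, MachineID, Material, OperatorID, PartNo, SupplierID, Weight}, the whole schema; {InspectorID, Material} is a candidate key.
Closure of {InspectorID, SupplierID} is {BatchNo, InspectorID, MachineID, Material, OperatorID, PartNo, SupplierID, Weight}, the whole schema; {InspectorID, SupplierID} is a candidate key.
Closure of {BatchNo, Material, PartNo} is {BatchNo, InspectorID, MachineID, Material, OperatorID, PartNo, SupplierID, Weight}, the whole schema; {BatchNo, Material, PartNo} is a candidate key.
No proper subset of any of these is a key, and no other minimal superkey exists.

{BatchNo, Material, PartNo}, {InspectorID, Material}, {InspectorID, SupplierID}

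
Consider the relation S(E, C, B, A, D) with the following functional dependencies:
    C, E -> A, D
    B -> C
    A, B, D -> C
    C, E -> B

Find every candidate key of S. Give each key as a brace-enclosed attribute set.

{B, E}, {C, E}

{E} never appears on the right of any FD, so every key must include it.
{B, E}⁺ = {A, B, C, D, E}, which is every attribute, so {B, E} is a candidate key.
{C, E}⁺ = {A, B, C, D, E}, which is every attribute, so {C, E} is a candidate key.
Any other superkey properly contains one of these, so there are no further candidate keys.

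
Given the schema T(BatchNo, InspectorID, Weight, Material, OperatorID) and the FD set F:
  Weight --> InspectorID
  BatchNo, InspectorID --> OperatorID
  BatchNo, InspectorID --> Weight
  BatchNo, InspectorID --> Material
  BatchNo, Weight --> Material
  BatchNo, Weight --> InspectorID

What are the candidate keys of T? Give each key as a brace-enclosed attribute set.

No FD produces {BatchNo}, so it must be in every candidate key.
{BatchNo, InspectorID}⁺ = {BatchNo, InspectorID, Material, OperatorID, Weight} — all of the relation — so {BatchNo, InspectorID} is a candidate key.
{BatchNo, Weight}⁺ = {BatchNo, InspectorID, Material, OperatorID, Weight} — all of the relation — so {BatchNo, Weight} is a candidate key.
Any other superkey properly contains one of these, so there are no further candidate keys.

{BatchNo, InspectorID}, {BatchNo, Weight}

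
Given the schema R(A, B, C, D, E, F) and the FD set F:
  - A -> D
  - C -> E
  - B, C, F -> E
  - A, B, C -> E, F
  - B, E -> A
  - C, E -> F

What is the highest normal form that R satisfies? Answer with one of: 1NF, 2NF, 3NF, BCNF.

1NF

Candidate key: {B, C}. Prime attributes: {B, C}.
A -> D: {A}⁺ = {A, D}, which is not all of the attributes, so the left side is not a superkey — BCNF is violated.
A -> D determines the non-prime attribute {D} from a non-superkey — 3NF is violated.
The proper key subset {C} of {B, C} determines non-prime {E, F}, so the relation is not even in 2NF.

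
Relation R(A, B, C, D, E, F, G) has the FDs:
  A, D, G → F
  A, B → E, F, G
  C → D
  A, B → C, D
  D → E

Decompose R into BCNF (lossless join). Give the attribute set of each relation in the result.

{A, B, C, G}; {A, D, F, G}; {C, D}; {D, E}

Candidate key of the original relation: {A, B}.
In {A, B, C, D, E, F, G}, {A, D, G} is not a superkey ({A, D, G}⁺ restricted to this set is {A, D, E, F, G}), so split on A, D, G → E, F into {A, D, E, F, G} and {A, B, C, D, G}.
In {A, D, E, F, G}, {D} is not a superkey ({D}⁺ restricted to this set is {D, E}), so split on D → E into {D, E} and {A, D, F, G}.
{D, E}: every determinant is a superkey — BCNF.
{A, D, F, G}: every determinant is a superkey — BCNF.
In {A, B, C, D, G}, {C} is not a superkey ({C}⁺ restricted to this set is {C, D}), so split on C → D into {C, D} and {A, B, C, G}.
{C, D}: every determinant is a superkey — BCNF.
{A, B, C, G}: every determinant is a superkey — BCNF.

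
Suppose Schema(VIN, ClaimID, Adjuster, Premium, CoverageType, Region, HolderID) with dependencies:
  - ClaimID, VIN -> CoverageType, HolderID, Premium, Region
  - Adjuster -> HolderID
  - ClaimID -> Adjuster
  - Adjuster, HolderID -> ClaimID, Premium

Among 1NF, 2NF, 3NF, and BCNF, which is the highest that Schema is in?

Candidate keys: {Adjuster, VIN}, {ClaimID, VIN}. Prime attributes: {Adjuster, ClaimID, VIN}.
For Adjuster -> HolderID we have {Adjuster}⁺ = {Adjuster, ClaimID, HolderID, Premium}; {Adjuster} is not a superkey, so BCNF fails.
Adjuster -> HolderID has non-prime {HolderID} on the right and a non-superkey on the left, so 3NF fails.
Since {Adjuster} ⊂ {Adjuster, VIN} and {Adjuster}⁺ ⊇ {HolderID, Premium} with {HolderID, Premium} non-prime, there is a partial dependency; 2NF fails.

1NF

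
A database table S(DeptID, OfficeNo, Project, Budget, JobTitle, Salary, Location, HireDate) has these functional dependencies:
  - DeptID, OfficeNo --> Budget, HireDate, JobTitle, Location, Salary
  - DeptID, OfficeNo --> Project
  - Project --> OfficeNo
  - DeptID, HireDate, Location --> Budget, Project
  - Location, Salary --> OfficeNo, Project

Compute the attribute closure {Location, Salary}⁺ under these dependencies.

{Location, OfficeNo, Project, Salary}

Start with {Location, Salary}.
Location, Salary --> OfficeNo, Project applies; add {OfficeNo, Project} → now {Location, OfficeNo, Project, Salary}.
No further FD applies.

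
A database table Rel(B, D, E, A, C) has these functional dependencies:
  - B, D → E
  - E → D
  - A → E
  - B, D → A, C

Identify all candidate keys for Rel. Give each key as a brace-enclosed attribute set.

No FD produces {B}, so it must be in every candidate key.
Closure of {A, B} is {A, B, C, D, E}, the whole schema; {A, B} is a candidate key.
Closure of {B, D} is {A, B, C, D, E}, the whole schema; {B, D} is a candidate key.
Closure of {B, E} is {A, B, C, D, E}, the whole schema; {B, E} is a candidate key.
These are minimal and exhaustive — every other superkey contains one of them.

{A, B}, {B, D}, {B, E}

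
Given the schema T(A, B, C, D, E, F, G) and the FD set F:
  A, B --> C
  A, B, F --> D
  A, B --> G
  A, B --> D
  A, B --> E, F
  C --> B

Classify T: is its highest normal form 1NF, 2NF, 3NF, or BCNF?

3NF

Candidate keys: {A, B}, {A, C}. Prime attributes: {A, B, C}.
C --> B: {C}⁺ = {B, C}, which is not all of the attributes, so the left side is not a superkey — BCNF is violated.
But every attribute on its right side ({B}) is prime, and the same holds for every other non-superkey FD, so 3NF still holds.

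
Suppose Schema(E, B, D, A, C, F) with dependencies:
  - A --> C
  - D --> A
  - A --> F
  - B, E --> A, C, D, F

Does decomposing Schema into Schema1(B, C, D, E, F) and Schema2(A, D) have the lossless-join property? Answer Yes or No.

Common attributes: {D}; their closure is {A, C, D, F}.
Schema2 is contained in that closure, so Schema1 ∩ Schema2 --> Schema2 holds and the join is lossless.

Yes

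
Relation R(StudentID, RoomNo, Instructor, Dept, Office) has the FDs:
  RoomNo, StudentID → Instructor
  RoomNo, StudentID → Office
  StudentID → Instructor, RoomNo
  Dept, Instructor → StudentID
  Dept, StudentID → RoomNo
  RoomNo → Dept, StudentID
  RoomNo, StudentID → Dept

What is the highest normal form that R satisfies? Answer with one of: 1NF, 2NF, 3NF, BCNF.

Candidate keys: {Dept, Instructor}, {RoomNo}, {StudentID}. Prime attributes: {Dept, Instructor, RoomNo, StudentID}.
Each dependency's left side is a superkey — BCNF holds.

BCNF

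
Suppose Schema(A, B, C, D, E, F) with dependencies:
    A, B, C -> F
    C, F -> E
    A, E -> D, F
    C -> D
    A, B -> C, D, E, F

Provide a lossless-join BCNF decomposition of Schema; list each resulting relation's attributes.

{A, B, C, F}; {C, D}; {C, E, F}

Candidate key of the original relation: {A, B}.
Within {A, B, C, D, E, F}: {C, F}⁺ ∩ {A, B, C, D, E, F} = {C, D, E, F}, not the whole set, so C, F -> D, E violates BCNF; decompose into {C, D, E, F} and {A, B, C, F}.
Within {C, D, E, F}: {C}⁺ ∩ {C, D, E, F} = {C, D}, not the whole set, so C -> D violates BCNF; decompose into {C, D} and {C, E, F}.
{C, D} has no BCNF violation.
{C, E, F} has no BCNF violation.
{A, B, C, F} has no BCNF violation.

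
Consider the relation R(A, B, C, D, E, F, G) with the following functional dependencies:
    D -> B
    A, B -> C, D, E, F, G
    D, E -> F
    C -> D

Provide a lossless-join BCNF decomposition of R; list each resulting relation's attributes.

Candidate keys of the original relation: {A, B}, {A, C}, {A, D}.
Within {A, B, C, D, E, F, G}: {D}⁺ ∩ {A, B, C, D, E, F, G} = {B, D}, not the whole set, so D -> B violates BCNF; decompose into {B, D} and {A, C, D, E, F, G}.
{B, D} has no BCNF violation.
Within {A, C, D, E, F, G}: {D, E}⁺ ∩ {A, C, D, E, F, G} = {D, E, F}, not the whole set, so D, E -> F violates BCNF; decompose into {D, E, F} and {A, C, D, E, G}.
{D, E, F} has no BCNF violation.
Within {A, C, D, E, G}: {C}⁺ ∩ {A, C, D, E, G} = {C, D}, not the whole set, so C -> D violates BCNF; decompose into {C, D} and {A, C, E, G}.
{C, D} has no BCNF violation.
{A, C, E, G} has no BCNF violation.

{A, C, E, G}; {B, D}; {C, D}; {D, E, F}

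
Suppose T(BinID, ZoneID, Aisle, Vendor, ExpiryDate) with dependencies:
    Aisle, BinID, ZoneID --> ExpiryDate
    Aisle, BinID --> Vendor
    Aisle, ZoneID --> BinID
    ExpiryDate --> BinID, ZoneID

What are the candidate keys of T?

{Aisle} never appears on the right of any FD, so every key must include it.
{Aisle, ExpiryDate} is a candidate key since {Aisle, ExpiryDate}⁺ = {Aisle, BinID, ExpiryDate, Vendor, ZoneID} covers every attribute.
{Aisle, ZoneID} is a candidate key since {Aisle, ZoneID}⁺ = {Aisle, BinID, ExpiryDate, Vendor, ZoneID} covers every attribute.
These are minimal and exhaustive — every other superkey contains one of them.

{Aisle, ExpiryDate}, {Aisle, ZoneID}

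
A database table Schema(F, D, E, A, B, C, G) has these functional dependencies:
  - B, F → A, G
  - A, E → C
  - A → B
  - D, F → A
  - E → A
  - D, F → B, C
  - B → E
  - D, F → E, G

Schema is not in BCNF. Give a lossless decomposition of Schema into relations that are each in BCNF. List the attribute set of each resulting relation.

Candidate key of the original relation: {D, F}.
In {A, B, C, D, E, F, G}, {B, F} is not a superkey ({B, F}⁺ restricted to this set is {A, B, C, E, F, G}), so split on B, F → A, C, E, G into {A, B, C, E, F, G} and {B, D, F}.
In {A, B, C, E, F, G}, {A, E} is not a superkey ({A, E}⁺ restricted to this set is {A, B, C, E}), so split on A, E → B, C into {A, B, C, E} and {A, E, F, G}.
{A, B, C, E}: every determinant is a superkey — BCNF.
In {A, E, F, G}, {A} is not a superkey ({A}⁺ restricted to this set is {A, E}), so split on A → E into {A, E} and {A, F, G}.
{A, E}: every determinant is a superkey — BCNF.
{A, F, G}: every determinant is a superkey — BCNF.
{B, D, F}: every determinant is a superkey — BCNF.

{A, B, C, E}; {A, F, G}; {B, D, F}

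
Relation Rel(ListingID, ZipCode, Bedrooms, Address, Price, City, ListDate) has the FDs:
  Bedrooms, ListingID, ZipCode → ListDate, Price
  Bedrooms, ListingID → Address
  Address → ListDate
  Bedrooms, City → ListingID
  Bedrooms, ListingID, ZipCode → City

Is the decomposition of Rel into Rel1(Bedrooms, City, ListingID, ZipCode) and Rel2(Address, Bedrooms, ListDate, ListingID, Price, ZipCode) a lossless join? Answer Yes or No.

Yes

Common attributes: {Bedrooms, ListingID, ZipCode}; their closure is {Address, Bedrooms, City, ListDate, ListingID, Price, ZipCode}.
Rel1 is contained in that closure, so Rel1 ∩ Rel2 → Rel1 holds and the join is lossless.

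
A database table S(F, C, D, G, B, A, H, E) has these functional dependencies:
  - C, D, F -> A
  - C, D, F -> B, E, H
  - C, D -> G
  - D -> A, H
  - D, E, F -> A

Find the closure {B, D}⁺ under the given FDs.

Start with {B, D}.
D -> A, H applies; add {A, H} → now {A, B, D, H}.
No further FD applies.

{A, B, D, H}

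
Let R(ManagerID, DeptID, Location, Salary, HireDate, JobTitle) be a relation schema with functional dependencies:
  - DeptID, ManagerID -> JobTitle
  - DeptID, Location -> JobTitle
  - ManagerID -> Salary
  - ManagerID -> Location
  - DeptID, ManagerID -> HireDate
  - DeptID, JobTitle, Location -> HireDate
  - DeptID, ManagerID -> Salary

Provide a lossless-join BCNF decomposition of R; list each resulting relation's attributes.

Candidate key of the original relation: {DeptID, ManagerID}.
{DeptID, HireDate, JobTitle, Location, ManagerID, Salary}: {DeptID, Location} determines {DeptID, HireDate, JobTitle, Location} here but is not a superkey — split on DeptID, Location -> HireDate, JobTitle, giving {DeptID, HireDate, JobTitle, Location} and {DeptID, Location, ManagerID, Salary}.
{DeptID, HireDate, JobTitle, Location} has no BCNF violation.
{DeptID, Location, ManagerID, Salary}: {ManagerID} determines {Location, ManagerID, Salary} here but is not a superkey — split on ManagerID -> Location, Salary, giving {Location, ManagerID, Salary} and {DeptID, ManagerID}.
{Location, ManagerID, Salary} has no BCNF violation.
{DeptID, ManagerID} has no BCNF violation.

{DeptID, HireDate, JobTitle, Location}; {DeptID, ManagerID}; {Location, ManagerID, Salary}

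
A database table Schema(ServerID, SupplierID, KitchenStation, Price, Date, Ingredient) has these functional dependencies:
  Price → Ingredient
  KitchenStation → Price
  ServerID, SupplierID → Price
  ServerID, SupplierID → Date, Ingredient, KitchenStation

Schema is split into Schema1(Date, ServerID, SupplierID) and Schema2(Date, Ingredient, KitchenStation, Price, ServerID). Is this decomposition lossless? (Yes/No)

No

Common attributes: {Date, ServerID}; their closure is {Date, ServerID}.
The closure covers neither Schema1 nor Schema2 entirely; the join is not lossless.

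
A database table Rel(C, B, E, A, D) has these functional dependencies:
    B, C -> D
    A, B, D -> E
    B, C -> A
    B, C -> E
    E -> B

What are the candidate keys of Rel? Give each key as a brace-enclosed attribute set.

{B, C}, {C, E}

No FD produces {C}, so it must be in every candidate key.
Closure of {B, C} is {A, B, C, D, E}, the whole schema; {B, C} is a candidate key.
Closure of {C, E} is {A, B, C, D, E}, the whole schema; {C, E} is a candidate key.
Any other superkey properly contains one of these, so there are no further candidate keys.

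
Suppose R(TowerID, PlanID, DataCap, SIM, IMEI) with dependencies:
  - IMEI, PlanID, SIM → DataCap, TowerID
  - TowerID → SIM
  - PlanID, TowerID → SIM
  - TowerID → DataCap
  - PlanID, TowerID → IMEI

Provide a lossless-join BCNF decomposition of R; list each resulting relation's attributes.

{DataCap, SIM, TowerID}; {IMEI, PlanID, TowerID}

Candidate keys of the original relation: {IMEI, PlanID, SIM}, {PlanID, TowerID}.
{DataCap, IMEI, PlanID, SIM, TowerID}: {TowerID} determines {DataCap, SIM, TowerID} here but is not a superkey — split on TowerID → DataCap, SIM, giving {DataCap, SIM, TowerID} and {IMEI, PlanID, TowerID}.
{DataCap, SIM, TowerID}: every determinant is a superkey — BCNF.
{IMEI, PlanID, TowerID}: every determinant is a superkey — BCNF.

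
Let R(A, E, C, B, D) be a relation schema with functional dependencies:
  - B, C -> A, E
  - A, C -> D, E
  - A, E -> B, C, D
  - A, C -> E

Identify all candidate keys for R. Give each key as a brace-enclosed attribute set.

{A, C}, {A, E}, {B, C}

{A, C}⁺ = {A, B, C, D, E} — all of the relation — so {A, C} is a candidate key.
{A, E}⁺ = {A, B, C, D, E} — all of the relation — so {A, E} is a candidate key.
{B, C}⁺ = {A, B, C, D, E} — all of the relation — so {B, C} is a candidate key.
No proper subset of any of these is a key, and no other minimal superkey exists.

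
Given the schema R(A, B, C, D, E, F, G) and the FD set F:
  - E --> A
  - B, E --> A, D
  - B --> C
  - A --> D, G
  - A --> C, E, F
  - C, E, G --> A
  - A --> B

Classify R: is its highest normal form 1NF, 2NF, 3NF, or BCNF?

Candidate keys: {A}, {E}. Prime attributes: {A, E}.
For B --> C we have {B}⁺ = {B, C}; {B} is not a superkey, so BCNF fails.
B --> C determines the non-prime attribute {C} from a non-superkey — 3NF is violated.
With only single-attribute keys there can be no partial dependency, so 2NF holds.

2NF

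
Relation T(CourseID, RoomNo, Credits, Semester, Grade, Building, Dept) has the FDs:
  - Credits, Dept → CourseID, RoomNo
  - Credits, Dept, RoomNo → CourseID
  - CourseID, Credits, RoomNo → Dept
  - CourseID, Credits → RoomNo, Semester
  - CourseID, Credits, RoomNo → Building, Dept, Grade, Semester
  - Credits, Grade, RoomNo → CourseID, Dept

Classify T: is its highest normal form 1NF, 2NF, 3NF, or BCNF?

BCNF

Candidate keys: {CourseID, Credits}, {Credits, Dept}, {Credits, Grade, RoomNo}. Prime attributes: {CourseID, Credits, Dept, Grade, RoomNo}.
The left-hand side of every FD is a superkey, so BCNF is satisfied.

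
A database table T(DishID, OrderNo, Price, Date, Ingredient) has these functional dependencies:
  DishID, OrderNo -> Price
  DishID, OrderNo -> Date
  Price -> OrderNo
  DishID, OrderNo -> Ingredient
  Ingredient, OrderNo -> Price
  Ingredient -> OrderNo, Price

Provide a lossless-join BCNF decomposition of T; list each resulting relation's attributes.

{Date, DishID, Ingredient}; {Ingredient, Price}; {OrderNo, Price}

Candidate keys of the original relation: {DishID, Ingredient}, {DishID, OrderNo}, {DishID, Price}.
{Date, DishID, Ingredient, OrderNo, Price}: {Price} determines {OrderNo, Price} here but is not a superkey — split on Price -> OrderNo, giving {OrderNo, Price} and {Date, DishID, Ingredient, Price}.
{OrderNo, Price} has no BCNF violation.
{Date, DishID, Ingredient, Price}: {Ingredient} determines {Ingredient, Price} here but is not a superkey — split on Ingredient -> Price, giving {Ingredient, Price} and {Date, DishID, Ingredient}.
{Ingredient, Price} has no BCNF violation.
{Date, DishID, Ingredient} has no BCNF violation.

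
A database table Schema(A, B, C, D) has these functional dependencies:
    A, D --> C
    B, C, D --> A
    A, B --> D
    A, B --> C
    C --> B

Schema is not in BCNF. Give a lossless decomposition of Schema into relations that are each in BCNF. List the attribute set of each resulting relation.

Candidate keys of the original relation: {A, B}, {A, C}, {A, D}, {C, D}.
Within {A, B, C, D}: {C}⁺ ∩ {A, B, C, D} = {B, C}, not the whole set, so C --> B violates BCNF; decompose into {B, C} and {A, C, D}.
{B, C} has no BCNF violation.
{A, C, D} has no BCNF violation.

{A, C, D}; {B, C}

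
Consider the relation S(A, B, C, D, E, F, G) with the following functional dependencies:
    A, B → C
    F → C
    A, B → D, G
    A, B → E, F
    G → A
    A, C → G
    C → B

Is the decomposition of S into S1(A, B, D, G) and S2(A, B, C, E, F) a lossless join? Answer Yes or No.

Yes

S1 ∩ S2 = {A, B}; its closure under F is {A, B, C, D, E, F, G}.
S1 is contained in that closure, so S1 ∩ S2 → S1 holds and the join is lossless.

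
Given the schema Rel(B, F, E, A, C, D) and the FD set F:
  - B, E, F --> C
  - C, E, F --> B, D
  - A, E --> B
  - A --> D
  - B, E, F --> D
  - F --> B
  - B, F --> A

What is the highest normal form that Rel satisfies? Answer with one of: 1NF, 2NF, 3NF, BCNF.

1NF

Candidate key: {E, F}. Prime attributes: {E, F}.
For A, E --> B we have {A, E}⁺ = {A, B, D, E}; {A, E} is not a superkey, so BCNF fails.
Because {B} is non-prime and the left side of A, E --> B is not a superkey, the relation is not in 3NF.
{F} is a proper subset of the key {E, F}, and {F}⁺ contains the non-prime attributes {A, B, D} — a partial dependency, so 2NF is violated.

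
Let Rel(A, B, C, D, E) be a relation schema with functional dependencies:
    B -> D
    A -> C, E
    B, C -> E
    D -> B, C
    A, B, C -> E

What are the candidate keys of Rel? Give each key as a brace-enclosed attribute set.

{A} never appears on the right of any FD, so every key must include it.
Closure of {A, B} is {A, B, C, D, E}, the whole schema; {A, B} is a candidate key.
Closure of {A, D} is {A, B, C, D, E}, the whole schema; {A, D} is a candidate key.
Any other superkey properly contains one of these, so there are no further candidate keys.

{A, B}, {A, D}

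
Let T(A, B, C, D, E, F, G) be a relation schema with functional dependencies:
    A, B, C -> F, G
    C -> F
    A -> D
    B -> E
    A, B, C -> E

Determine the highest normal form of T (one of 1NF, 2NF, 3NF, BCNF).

Candidate key: {A, B, C}. Prime attributes: {A, B, C}.
C -> F: {C}⁺ = {C, F}, which is not all of the attributes, so the left side is not a superkey — BCNF is violated.
C -> F has non-prime {F} on the right and a non-superkey on the left, so 3NF fails.
The proper key subset {A} of {A, B, C} determines non-prime {D}, so the relation is not even in 2NF.

1NF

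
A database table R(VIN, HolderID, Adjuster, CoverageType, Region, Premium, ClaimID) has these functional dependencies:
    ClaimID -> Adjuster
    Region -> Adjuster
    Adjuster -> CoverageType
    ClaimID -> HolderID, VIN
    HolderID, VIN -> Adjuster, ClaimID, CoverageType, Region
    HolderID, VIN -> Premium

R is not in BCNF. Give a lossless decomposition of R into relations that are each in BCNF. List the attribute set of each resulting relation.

Candidate keys of the original relation: {ClaimID}, {HolderID, VIN}.
In {Adjuster, ClaimID, CoverageType, HolderID, Premium, Region, VIN}, {Region} is not a superkey ({Region}⁺ restricted to this set is {Adjuster, CoverageType, Region}), so split on Region -> Adjuster, CoverageType into {Adjuster, CoverageType, Region} and {ClaimID, HolderID, Premium, Region, VIN}.
In {Adjuster, CoverageType, Region}, {Adjuster} is not a superkey ({Adjuster}⁺ restricted to this set is {Adjuster, CoverageType}), so split on Adjuster -> CoverageType into {Adjuster, CoverageType} and {Adjuster, Region}.
{Adjuster, CoverageType}: every determinant is a superkey — BCNF.
{Adjuster, Region}: every determinant is a superkey — BCNF.
{ClaimID, HolderID, Premium, Region, VIN}: every determinant is a superkey — BCNF.

{Adjuster, CoverageType}; {Adjuster, Region}; {ClaimID, HolderID, Premium, Region, VIN}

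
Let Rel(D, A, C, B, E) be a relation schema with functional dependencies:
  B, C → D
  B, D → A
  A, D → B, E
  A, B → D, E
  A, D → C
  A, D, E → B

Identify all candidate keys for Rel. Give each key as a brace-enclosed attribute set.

{A, B}, {A, D}, {B, C}, {B, D}

{A, B}⁺ = {A, B, C, D, E} — all of the relation — so {A, B} is a candidate key.
{A, D}⁺ = {A, B, C, D, E} — all of the relation — so {A, D} is a candidate key.
{B, C}⁺ = {A, B, C, D, E} — all of the relation — so {B, C} is a candidate key.
{B, D}⁺ = {A, B, C, D, E} — all of the relation — so {B, D} is a candidate key.
Any other superkey properly contains one of these, so there are no further candidate keys.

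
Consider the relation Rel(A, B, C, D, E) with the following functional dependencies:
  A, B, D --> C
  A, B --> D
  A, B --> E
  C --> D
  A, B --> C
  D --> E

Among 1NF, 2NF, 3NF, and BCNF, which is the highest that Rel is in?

2NF

Candidate key: {A, B}. Prime attributes: {A, B}.
C --> D: {C}⁺ = {C, D, E}, which is not all of the attributes, so the left side is not a superkey — BCNF is violated.
C --> D has non-prime {D} on the right and a non-superkey on the left, so 3NF fails.
No non-prime attribute depends on a proper subset of any candidate key, so 2NF holds.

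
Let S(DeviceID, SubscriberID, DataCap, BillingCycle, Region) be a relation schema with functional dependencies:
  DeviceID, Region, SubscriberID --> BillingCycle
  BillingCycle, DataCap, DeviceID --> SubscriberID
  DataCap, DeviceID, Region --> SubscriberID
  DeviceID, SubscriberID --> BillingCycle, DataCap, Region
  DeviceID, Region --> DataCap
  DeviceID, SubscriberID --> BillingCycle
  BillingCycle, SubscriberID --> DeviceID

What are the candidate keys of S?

{BillingCycle, DataCap, DeviceID}, {BillingCycle, SubscriberID}, {DeviceID, Region}, {DeviceID, SubscriberID}

{BillingCycle, SubscriberID}⁺ = {BillingCycle, DataCap, DeviceID, Region, SubscriberID}, which is every attribute, so {BillingCycle, SubscriberID} is a candidate key.
{DeviceID, Region}⁺ = {BillingCycle, DataCap, DeviceID, Region, SubscriberID}, which is every attribute, so {DeviceID, Region} is a candidate key.
{DeviceID, SubscriberID}⁺ = {BillingCycle, DataCap, DeviceID, Region, SubscriberID}, which is every attribute, so {DeviceID, SubscriberID} is a candidate key.
{BillingCycle, DataCap, DeviceID}⁺ = {BillingCycle, DataCap, DeviceID, Region, SubscriberID}, which is every attribute, so {BillingCycle, DataCap, DeviceID} is a candidate key.
Any other superkey properly contains one of these, so there are no further candidate keys.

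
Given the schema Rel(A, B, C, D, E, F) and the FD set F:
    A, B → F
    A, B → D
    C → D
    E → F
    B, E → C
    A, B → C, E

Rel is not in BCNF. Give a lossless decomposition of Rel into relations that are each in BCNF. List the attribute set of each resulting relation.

{A, B, E}; {B, C, E}; {C, D}; {E, F}

Candidate key of the original relation: {A, B}.
In {A, B, C, D, E, F}, {C} is not a superkey ({C}⁺ restricted to this set is {C, D}), so split on C → D into {C, D} and {A, B, C, E, F}.
{C, D} has no BCNF violation.
In {A, B, C, E, F}, {E} is not a superkey ({E}⁺ restricted to this set is {E, F}), so split on E → F into {E, F} and {A, B, C, E}.
{E, F} has no BCNF violation.
In {A, B, C, E}, {B, E} is not a superkey ({B, E}⁺ restricted to this set is {B, C, E}), so split on B, E → C into {B, C, E} and {A, B, E}.
{B, C, E} has no BCNF violation.
{A, B, E} has no BCNF violation.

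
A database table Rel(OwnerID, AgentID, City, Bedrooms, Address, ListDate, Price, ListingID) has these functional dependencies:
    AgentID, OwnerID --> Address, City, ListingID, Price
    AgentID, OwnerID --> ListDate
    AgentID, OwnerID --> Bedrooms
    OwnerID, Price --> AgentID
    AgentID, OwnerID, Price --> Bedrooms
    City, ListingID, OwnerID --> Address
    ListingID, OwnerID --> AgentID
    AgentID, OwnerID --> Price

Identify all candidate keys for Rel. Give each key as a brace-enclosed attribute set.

Attributes never on any right-hand side: {OwnerID} — every candidate key must contain it.
Closure of {AgentID, OwnerID} is {Address, AgentID, Bedrooms, City, ListDate, ListingID, OwnerID, Price}, the whole schema; {AgentID, OwnerID} is a candidate key.
Closure of {ListingID, OwnerID} is {Address, AgentID, Bedrooms, City, ListDate, ListingID, OwnerID, Price}, the whole schema; {ListingID, OwnerID} is a candidate key.
Closure of {OwnerID, Price} is {Address, AgentID, Bedrooms, City, ListDate, ListingID, OwnerID, Price}, the whole schema; {OwnerID, Price} is a candidate key.
These are minimal and exhaustive — every other superkey contains one of them.

{AgentID, OwnerID}, {ListingID, OwnerID}, {OwnerID, Price}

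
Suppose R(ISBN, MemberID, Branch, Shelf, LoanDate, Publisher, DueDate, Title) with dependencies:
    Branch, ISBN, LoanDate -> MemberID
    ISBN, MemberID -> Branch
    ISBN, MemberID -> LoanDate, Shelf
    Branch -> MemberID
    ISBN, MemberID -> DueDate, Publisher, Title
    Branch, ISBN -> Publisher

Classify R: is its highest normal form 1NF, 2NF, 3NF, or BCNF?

Candidate keys: {Branch, ISBN}, {ISBN, MemberID}. Prime attributes: {Branch, ISBN, MemberID}.
Branch -> MemberID: {Branch}⁺ = {Branch, MemberID}, which is not all of the attributes, so the left side is not a superkey — BCNF is violated.
Since {MemberID} ⊆ prime attributes and every other non-superkey FD also has a prime right side, the schema is in 3NF.

3NF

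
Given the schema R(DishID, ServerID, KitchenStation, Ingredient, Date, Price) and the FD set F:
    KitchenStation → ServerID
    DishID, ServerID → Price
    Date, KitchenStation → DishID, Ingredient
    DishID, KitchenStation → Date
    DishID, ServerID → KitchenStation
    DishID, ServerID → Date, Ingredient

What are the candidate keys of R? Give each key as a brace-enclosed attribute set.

Closure of {Date, KitchenStation} is {Date, DishID, Ingredient, KitchenStation, Price, ServerID}, the whole schema; {Date, KitchenStation} is a candidate key.
Closure of {DishID, KitchenStation} is {Date, DishID, Ingredient, KitchenStation, Price, ServerID}, the whole schema; {DishID, KitchenStation} is a candidate key.
Closure of {DishID, ServerID} is {Date, DishID, Ingredient, KitchenStation, Price, ServerID}, the whole schema; {DishID, ServerID} is a candidate key.
Any other superkey properly contains one of these, so there are no further candidate keys.

{Date, KitchenStation}, {DishID, KitchenStation}, {DishID, ServerID}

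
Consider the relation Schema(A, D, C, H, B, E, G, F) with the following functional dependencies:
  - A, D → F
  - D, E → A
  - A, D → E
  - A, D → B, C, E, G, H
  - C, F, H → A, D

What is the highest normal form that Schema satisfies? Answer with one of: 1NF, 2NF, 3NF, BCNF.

BCNF

Candidate keys: {A, D}, {C, F, H}, {D, E}. Prime attributes: {A, C, D, E, F, H}.
The left-hand side of every FD is a superkey, so BCNF is satisfied.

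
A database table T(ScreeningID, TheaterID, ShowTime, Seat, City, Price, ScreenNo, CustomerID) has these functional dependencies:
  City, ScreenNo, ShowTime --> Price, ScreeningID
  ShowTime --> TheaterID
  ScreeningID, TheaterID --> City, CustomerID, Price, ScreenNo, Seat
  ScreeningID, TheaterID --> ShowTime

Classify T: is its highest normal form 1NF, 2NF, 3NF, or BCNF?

3NF

Candidate keys: {City, ScreenNo, ShowTime}, {ScreeningID, ShowTime}, {ScreeningID, TheaterID}. Prime attributes: {City, ScreenNo, ScreeningID, ShowTime, TheaterID}.
For ShowTime --> TheaterID we have {ShowTime}⁺ = {ShowTime, TheaterID}; {ShowTime} is not a superkey, so BCNF fails.
Its right-hand attributes {TheaterID} are all prime, as are those of every other non-superkey FD — the relation is in 3NF.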